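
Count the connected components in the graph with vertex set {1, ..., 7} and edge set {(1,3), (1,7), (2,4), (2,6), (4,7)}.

Step 1: Build adjacency list from edges:
  1: 3, 7
  2: 4, 6
  3: 1
  4: 2, 7
  5: (none)
  6: 2
  7: 1, 4

Step 2: Run BFS/DFS from vertex 1:
  Visited: {1, 3, 7, 4, 2, 6}
  Reached 6 of 7 vertices

Step 3: Only 6 of 7 vertices reached. Graph is disconnected.
Connected components: {1, 2, 3, 4, 6, 7}, {5}
Number of connected components: 2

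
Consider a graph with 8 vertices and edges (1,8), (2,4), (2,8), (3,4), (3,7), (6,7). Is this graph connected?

Step 1: Build adjacency list from edges:
  1: 8
  2: 4, 8
  3: 4, 7
  4: 2, 3
  5: (none)
  6: 7
  7: 3, 6
  8: 1, 2

Step 2: Run BFS/DFS from vertex 1:
  Visited: {1, 8, 2, 4, 3, 7, 6}
  Reached 7 of 8 vertices

Step 3: Only 7 of 8 vertices reached. Graph is disconnected.
Connected components: {1, 2, 3, 4, 6, 7, 8}, {5}
Answer: No, the graph is not connected (2 components).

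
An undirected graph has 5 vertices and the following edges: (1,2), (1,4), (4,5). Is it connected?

Step 1: Build adjacency list from edges:
  1: 2, 4
  2: 1
  3: (none)
  4: 1, 5
  5: 4

Step 2: Run BFS/DFS from vertex 1:
  Visited: {1, 2, 4, 5}
  Reached 4 of 5 vertices

Step 3: Only 4 of 5 vertices reached. Graph is disconnected.
Connected components: {1, 2, 4, 5}, {3}
Answer: No, the graph is not connected (2 components).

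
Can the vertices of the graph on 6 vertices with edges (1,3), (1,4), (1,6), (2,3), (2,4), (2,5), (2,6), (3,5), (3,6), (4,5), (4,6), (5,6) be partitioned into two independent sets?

Step 1: Attempt 2-coloring using BFS:
  Start at vertex 1, assign color 0
  Color vertex 3 with color 1 (neighbor of 1)
  Color vertex 4 with color 1 (neighbor of 1)
  Color vertex 6 with color 1 (neighbor of 1)
  Color vertex 2 with color 0 (neighbor of 3)
  Color vertex 5 with color 0 (neighbor of 3)

Step 2: Conflict found! Vertices 3 and 6 are adjacent but have the same color.
This means the graph contains an odd cycle.

The graph is NOT bipartite.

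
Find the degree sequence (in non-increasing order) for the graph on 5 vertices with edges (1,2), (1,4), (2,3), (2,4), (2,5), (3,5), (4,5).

Step 1: Count edges incident to each vertex:
  deg(1) = 2 (neighbors: 2, 4)
  deg(2) = 4 (neighbors: 1, 3, 4, 5)
  deg(3) = 2 (neighbors: 2, 5)
  deg(4) = 3 (neighbors: 1, 2, 5)
  deg(5) = 3 (neighbors: 2, 3, 4)

Step 2: Sort degrees in non-increasing order:
  Degrees: [2, 4, 2, 3, 3] -> sorted: [4, 3, 3, 2, 2]

Degree sequence: [4, 3, 3, 2, 2]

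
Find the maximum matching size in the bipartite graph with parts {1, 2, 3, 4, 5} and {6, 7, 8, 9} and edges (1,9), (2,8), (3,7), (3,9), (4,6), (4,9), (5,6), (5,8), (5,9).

Step 1: List the neighbors of each left vertex:
  1: 9
  2: 8
  3: 7, 9
  4: 6, 9
  5: 6, 8, 9

Step 2: Greedily match left vertices, then look for augmenting paths:
  Match 1 -- 9
  Match 2 -- 8
  Match 3 -- 7
  Match 4 -- 6
  No augmenting path remains.

Step 3: Verify this is maximum:
  Matching size 4 = min(|L|, |R|) = min(5, 4), which is an upper bound, so this matching is maximum.

Maximum matching: {(1,9), (2,8), (3,7), (4,6)}
Size: 4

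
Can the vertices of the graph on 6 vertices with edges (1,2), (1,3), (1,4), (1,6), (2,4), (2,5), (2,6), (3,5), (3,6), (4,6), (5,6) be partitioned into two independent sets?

Step 1: Attempt 2-coloring using BFS:
  Start at vertex 1, assign color 0
  Color vertex 2 with color 1 (neighbor of 1)
  Color vertex 3 with color 1 (neighbor of 1)
  Color vertex 4 with color 1 (neighbor of 1)
  Color vertex 6 with color 1 (neighbor of 1)

Step 2: Conflict found! Vertices 2 and 4 are adjacent but have the same color.
This means the graph contains an odd cycle.

The graph is NOT bipartite.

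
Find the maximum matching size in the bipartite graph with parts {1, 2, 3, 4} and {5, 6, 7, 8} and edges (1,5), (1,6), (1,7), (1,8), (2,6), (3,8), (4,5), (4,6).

Step 1: List the neighbors of each left vertex:
  1: 5, 6, 7, 8
  2: 6
  3: 8
  4: 5, 6

Step 2: Greedily match left vertices, then look for augmenting paths:
  Match 1 -- 7
  Match 2 -- 6
  Match 3 -- 8
  Match 4 -- 5
  No augmenting path remains.

Step 3: Verify this is maximum:
  Matching size 4 = min(|L|, |R|) = min(4, 4), which is an upper bound, so this matching is maximum.

Maximum matching: {(1,7), (2,6), (3,8), (4,5)}
Size: 4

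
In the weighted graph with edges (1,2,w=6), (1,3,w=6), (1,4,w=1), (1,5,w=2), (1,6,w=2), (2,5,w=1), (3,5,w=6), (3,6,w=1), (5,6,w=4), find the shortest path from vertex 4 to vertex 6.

Step 1: Build adjacency list with weights:
  1: 2(w=6), 3(w=6), 4(w=1), 5(w=2), 6(w=2)
  2: 1(w=6), 5(w=1)
  3: 1(w=6), 5(w=6), 6(w=1)
  4: 1(w=1)
  5: 1(w=2), 2(w=1), 3(w=6), 6(w=4)
  6: 1(w=2), 3(w=1), 5(w=4)

Step 2: Apply Dijkstra's algorithm from vertex 4:
  Visit vertex 4 (distance=0)
    Update dist[1] = 1
  Visit vertex 1 (distance=1)
    Update dist[2] = 7
    Update dist[3] = 7
    Update dist[5] = 3
    Update dist[6] = 3
  Visit vertex 5 (distance=3)
    Update dist[2] = 4
  Visit vertex 6 (distance=3)
    Update dist[3] = 4

Step 3: Shortest path: 4 -> 1 -> 6
Total weight: 1 + 2 = 3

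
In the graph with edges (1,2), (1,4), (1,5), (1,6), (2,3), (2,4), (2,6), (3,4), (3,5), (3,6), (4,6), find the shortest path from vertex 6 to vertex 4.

Step 1: Build adjacency list:
  1: 2, 4, 5, 6
  2: 1, 3, 4, 6
  3: 2, 4, 5, 6
  4: 1, 2, 3, 6
  5: 1, 3
  6: 1, 2, 3, 4

Step 2: BFS from vertex 6 to find shortest path to 4:
  vertex 1 reached at distance 1
  vertex 2 reached at distance 1
  vertex 3 reached at distance 1
  vertex 4 reached at distance 1

Step 3: Shortest path: 6 -> 4
Path length: 1 edge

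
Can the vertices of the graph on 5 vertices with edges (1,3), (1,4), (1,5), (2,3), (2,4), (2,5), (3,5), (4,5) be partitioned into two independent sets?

Step 1: Attempt 2-coloring using BFS:
  Start at vertex 1, assign color 0
  Color vertex 3 with color 1 (neighbor of 1)
  Color vertex 4 with color 1 (neighbor of 1)
  Color vertex 5 with color 1 (neighbor of 1)
  Color vertex 2 with color 0 (neighbor of 3)

Step 2: Conflict found! Vertices 3 and 5 are adjacent but have the same color.
This means the graph contains an odd cycle.

The graph is NOT bipartite.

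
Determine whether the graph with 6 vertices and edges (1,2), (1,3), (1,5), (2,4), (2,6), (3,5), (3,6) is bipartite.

Step 1: Attempt 2-coloring using BFS:
  Start at vertex 1, assign color 0
  Color vertex 2 with color 1 (neighbor of 1)
  Color vertex 3 with color 1 (neighbor of 1)
  Color vertex 5 with color 1 (neighbor of 1)
  Color vertex 4 with color 0 (neighbor of 2)
  Color vertex 6 with color 0 (neighbor of 2)

Step 2: Conflict found! Vertices 3 and 5 are adjacent but have the same color.
This means the graph contains an odd cycle.

The graph is NOT bipartite.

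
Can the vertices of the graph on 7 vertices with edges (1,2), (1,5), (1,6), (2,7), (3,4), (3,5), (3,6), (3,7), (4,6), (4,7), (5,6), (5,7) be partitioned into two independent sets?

Step 1: Attempt 2-coloring using BFS:
  Start at vertex 1, assign color 0
  Color vertex 2 with color 1 (neighbor of 1)
  Color vertex 5 with color 1 (neighbor of 1)
  Color vertex 6 with color 1 (neighbor of 1)
  Color vertex 7 with color 0 (neighbor of 2)
  Color vertex 3 with color 0 (neighbor of 5)

Step 2: Conflict found! Vertices 5 and 6 are adjacent but have the same color.
This means the graph contains an odd cycle.

The graph is NOT bipartite.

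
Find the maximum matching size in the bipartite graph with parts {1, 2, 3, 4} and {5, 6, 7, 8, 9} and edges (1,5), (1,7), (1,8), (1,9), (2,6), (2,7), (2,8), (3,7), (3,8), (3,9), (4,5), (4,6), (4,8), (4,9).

Step 1: List the neighbors of each left vertex:
  1: 5, 7, 8, 9
  2: 6, 7, 8
  3: 7, 8, 9
  4: 5, 6, 8, 9

Step 2: Greedily match left vertices, then look for augmenting paths:
  Match 1 -- 5
  Match 2 -- 6
  Match 3 -- 7
  Match 4 -- 8
  No augmenting path remains.

Step 3: Verify this is maximum:
  Matching size 4 = min(|L|, |R|) = min(4, 5), which is an upper bound, so this matching is maximum.

Maximum matching: {(1,5), (2,6), (3,7), (4,8)}
Size: 4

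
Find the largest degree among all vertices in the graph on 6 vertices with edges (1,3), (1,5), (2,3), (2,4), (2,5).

Step 1: Count edges incident to each vertex:
  deg(1) = 2 (neighbors: 3, 5)
  deg(2) = 3 (neighbors: 3, 4, 5)
  deg(3) = 2 (neighbors: 1, 2)
  deg(4) = 1 (neighbors: 2)
  deg(5) = 2 (neighbors: 1, 2)
  deg(6) = 0 (neighbors: none)

Step 2: Find maximum:
  max(2, 3, 2, 1, 2, 0) = 3 (vertex 2)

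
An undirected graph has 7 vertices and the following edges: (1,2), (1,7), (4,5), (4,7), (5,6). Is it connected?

Step 1: Build adjacency list from edges:
  1: 2, 7
  2: 1
  3: (none)
  4: 5, 7
  5: 4, 6
  6: 5
  7: 1, 4

Step 2: Run BFS/DFS from vertex 1:
  Visited: {1, 2, 7, 4, 5, 6}
  Reached 6 of 7 vertices

Step 3: Only 6 of 7 vertices reached. Graph is disconnected.
Connected components: {1, 2, 4, 5, 6, 7}, {3}
Answer: No, the graph is not connected (2 components).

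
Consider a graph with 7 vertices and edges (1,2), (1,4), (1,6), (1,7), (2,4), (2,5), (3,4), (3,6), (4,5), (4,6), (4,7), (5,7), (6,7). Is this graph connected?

Step 1: Build adjacency list from edges:
  1: 2, 4, 6, 7
  2: 1, 4, 5
  3: 4, 6
  4: 1, 2, 3, 5, 6, 7
  5: 2, 4, 7
  6: 1, 3, 4, 7
  7: 1, 4, 5, 6

Step 2: Run BFS/DFS from vertex 1:
  Visited: {1, 2, 4, 6, 7, 5, 3}
  Reached 7 of 7 vertices

Step 3: All 7 vertices reached from vertex 1, so the graph is connected.
Answer: Yes, the graph is connected.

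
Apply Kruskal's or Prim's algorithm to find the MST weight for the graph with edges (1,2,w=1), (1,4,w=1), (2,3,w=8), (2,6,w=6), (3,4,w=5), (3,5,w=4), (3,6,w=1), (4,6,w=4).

Apply Kruskal's algorithm (sort edges by weight, add if no cycle):

Sorted edges by weight:
  (1,4) w=1
  (1,2) w=1
  (3,6) w=1
  (3,5) w=4
  (4,6) w=4
  (3,4) w=5
  (2,6) w=6
  (2,3) w=8

Add edge (1,4) w=1 -- no cycle. Running total: 1
Add edge (1,2) w=1 -- no cycle. Running total: 2
Add edge (3,6) w=1 -- no cycle. Running total: 3
Add edge (3,5) w=4 -- no cycle. Running total: 7
Add edge (4,6) w=4 -- no cycle. Running total: 11

MST edges: (1,4,w=1), (1,2,w=1), (3,6,w=1), (3,5,w=4), (4,6,w=4)
Total MST weight: 1 + 1 + 1 + 4 + 4 = 11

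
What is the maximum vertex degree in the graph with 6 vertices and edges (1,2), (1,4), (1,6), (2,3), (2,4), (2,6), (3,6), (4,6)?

Step 1: Count edges incident to each vertex:
  deg(1) = 3 (neighbors: 2, 4, 6)
  deg(2) = 4 (neighbors: 1, 3, 4, 6)
  deg(3) = 2 (neighbors: 2, 6)
  deg(4) = 3 (neighbors: 1, 2, 6)
  deg(5) = 0 (neighbors: none)
  deg(6) = 4 (neighbors: 1, 2, 3, 4)

Step 2: Find maximum:
  max(3, 4, 2, 3, 0, 4) = 4 (vertex 2)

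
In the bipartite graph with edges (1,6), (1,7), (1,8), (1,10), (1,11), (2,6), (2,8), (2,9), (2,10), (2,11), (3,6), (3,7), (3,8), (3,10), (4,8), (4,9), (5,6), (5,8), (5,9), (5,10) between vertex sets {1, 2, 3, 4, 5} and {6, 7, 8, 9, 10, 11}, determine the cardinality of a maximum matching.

Step 1: List the neighbors of each left vertex:
  1: 6, 7, 8, 10, 11
  2: 6, 8, 9, 10, 11
  3: 6, 7, 8, 10
  4: 8, 9
  5: 6, 8, 9, 10

Step 2: Greedily match left vertices, then look for augmenting paths:
  Match 1 -- 6
  Match 2 -- 8
  Match 3 -- 7
  Match 4 -- 9
  Match 5 -- 10
  No augmenting path remains.

Step 3: Verify this is maximum:
  Matching size 5 = min(|L|, |R|) = min(5, 6), which is an upper bound, so this matching is maximum.

Maximum matching: {(1,6), (2,8), (3,7), (4,9), (5,10)}
Size: 5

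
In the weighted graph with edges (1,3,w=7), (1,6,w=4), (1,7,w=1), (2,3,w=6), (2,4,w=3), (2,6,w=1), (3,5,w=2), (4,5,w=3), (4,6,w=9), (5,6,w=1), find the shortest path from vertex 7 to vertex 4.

Step 1: Build adjacency list with weights:
  1: 3(w=7), 6(w=4), 7(w=1)
  2: 3(w=6), 4(w=3), 6(w=1)
  3: 1(w=7), 2(w=6), 5(w=2)
  4: 2(w=3), 5(w=3), 6(w=9)
  5: 3(w=2), 4(w=3), 6(w=1)
  6: 1(w=4), 2(w=1), 4(w=9), 5(w=1)
  7: 1(w=1)

Step 2: Apply Dijkstra's algorithm from vertex 7:
  Visit vertex 7 (distance=0)
    Update dist[1] = 1
  Visit vertex 1 (distance=1)
    Update dist[3] = 8
    Update dist[6] = 5
  Visit vertex 6 (distance=5)
    Update dist[2] = 6
    Update dist[4] = 14
    Update dist[5] = 6
  Visit vertex 2 (distance=6)
    Update dist[4] = 9
  Visit vertex 5 (distance=6)
  Visit vertex 3 (distance=8)
  Visit vertex 4 (distance=9)

Step 3: Shortest path: 7 -> 1 -> 6 -> 5 -> 4
Total weight: 1 + 4 + 1 + 3 = 9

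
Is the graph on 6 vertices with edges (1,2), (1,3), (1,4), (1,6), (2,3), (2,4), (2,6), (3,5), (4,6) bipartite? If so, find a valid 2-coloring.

Step 1: Attempt 2-coloring using BFS:
  Start at vertex 1, assign color 0
  Color vertex 2 with color 1 (neighbor of 1)
  Color vertex 3 with color 1 (neighbor of 1)
  Color vertex 4 with color 1 (neighbor of 1)
  Color vertex 6 with color 1 (neighbor of 1)

Step 2: Conflict found! Vertices 2 and 3 are adjacent but have the same color.
This means the graph contains an odd cycle.

The graph is NOT bipartite.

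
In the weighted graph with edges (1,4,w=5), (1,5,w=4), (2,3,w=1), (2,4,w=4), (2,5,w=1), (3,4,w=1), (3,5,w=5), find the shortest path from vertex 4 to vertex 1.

Step 1: Build adjacency list with weights:
  1: 4(w=5), 5(w=4)
  2: 3(w=1), 4(w=4), 5(w=1)
  3: 2(w=1), 4(w=1), 5(w=5)
  4: 1(w=5), 2(w=4), 3(w=1)
  5: 1(w=4), 2(w=1), 3(w=5)

Step 2: Apply Dijkstra's algorithm from vertex 4:
  Visit vertex 4 (distance=0)
    Update dist[1] = 5
    Update dist[2] = 4
    Update dist[3] = 1
  Visit vertex 3 (distance=1)
    Update dist[2] = 2
    Update dist[5] = 6
  Visit vertex 2 (distance=2)
    Update dist[5] = 3
  Visit vertex 5 (distance=3)
  Visit vertex 1 (distance=5)

Step 3: Shortest path: 4 -> 1
Total weight: 5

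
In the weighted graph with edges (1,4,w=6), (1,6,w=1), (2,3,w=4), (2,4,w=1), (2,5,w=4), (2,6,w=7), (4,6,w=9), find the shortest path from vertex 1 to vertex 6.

Step 1: Build adjacency list with weights:
  1: 4(w=6), 6(w=1)
  2: 3(w=4), 4(w=1), 5(w=4), 6(w=7)
  3: 2(w=4)
  4: 1(w=6), 2(w=1), 6(w=9)
  5: 2(w=4)
  6: 1(w=1), 2(w=7), 4(w=9)

Step 2: Apply Dijkstra's algorithm from vertex 1:
  Visit vertex 1 (distance=0)
    Update dist[4] = 6
    Update dist[6] = 1
  Visit vertex 6 (distance=1)
    Update dist[2] = 8

Step 3: Shortest path: 1 -> 6
Total weight: 1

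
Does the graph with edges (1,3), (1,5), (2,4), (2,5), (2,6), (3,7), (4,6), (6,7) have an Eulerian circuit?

Step 1: Find the degree of each vertex:
  deg(1) = 2
  deg(2) = 3
  deg(3) = 2
  deg(4) = 2
  deg(5) = 2
  deg(6) = 3
  deg(7) = 2

Step 2: Count vertices with odd degree:
  Odd-degree vertices: 2, 6 (2 total)

Step 3: Apply Euler's theorem:
  - Eulerian circuit exists iff graph is connected and all vertices have even degree
  - Eulerian path exists iff graph is connected and has 0 or 2 odd-degree vertices

Graph is connected with exactly 2 odd-degree vertices (2, 6).
Eulerian path exists (starting and ending at the odd-degree vertices), but no Eulerian circuit.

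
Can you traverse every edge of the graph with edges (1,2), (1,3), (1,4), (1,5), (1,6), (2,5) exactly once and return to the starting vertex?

Step 1: Find the degree of each vertex:
  deg(1) = 5
  deg(2) = 2
  deg(3) = 1
  deg(4) = 1
  deg(5) = 2
  deg(6) = 1

Step 2: Count vertices with odd degree:
  Odd-degree vertices: 1, 3, 4, 6 (4 total)

Step 3: Apply Euler's theorem:
  - Eulerian circuit exists iff graph is connected and all vertices have even degree
  - Eulerian path exists iff graph is connected and has 0 or 2 odd-degree vertices

Graph has 4 odd-degree vertices (need 0 or 2).
Neither Eulerian path nor Eulerian circuit exists.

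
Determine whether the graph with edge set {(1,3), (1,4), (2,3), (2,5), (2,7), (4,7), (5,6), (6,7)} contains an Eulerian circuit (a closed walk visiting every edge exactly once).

Step 1: Find the degree of each vertex:
  deg(1) = 2
  deg(2) = 3
  deg(3) = 2
  deg(4) = 2
  deg(5) = 2
  deg(6) = 2
  deg(7) = 3

Step 2: Count vertices with odd degree:
  Odd-degree vertices: 2, 7 (2 total)

Step 3: Apply Euler's theorem:
  - Eulerian circuit exists iff graph is connected and all vertices have even degree
  - Eulerian path exists iff graph is connected and has 0 or 2 odd-degree vertices

Graph is connected with exactly 2 odd-degree vertices (2, 7).
Eulerian path exists (starting and ending at the odd-degree vertices), but no Eulerian circuit.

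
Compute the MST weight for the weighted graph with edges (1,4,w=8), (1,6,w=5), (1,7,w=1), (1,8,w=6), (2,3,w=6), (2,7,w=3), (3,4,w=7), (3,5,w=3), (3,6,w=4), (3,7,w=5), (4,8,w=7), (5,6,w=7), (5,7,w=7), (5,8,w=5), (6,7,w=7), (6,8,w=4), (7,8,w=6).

Apply Kruskal's algorithm (sort edges by weight, add if no cycle):

Sorted edges by weight:
  (1,7) w=1
  (2,7) w=3
  (3,5) w=3
  (3,6) w=4
  (6,8) w=4
  (1,6) w=5
  (3,7) w=5
  (5,8) w=5
  (1,8) w=6
  (2,3) w=6
  (7,8) w=6
  (3,4) w=7
  (4,8) w=7
  (5,7) w=7
  (5,6) w=7
  (6,7) w=7
  (1,4) w=8

Add edge (1,7) w=1 -- no cycle. Running total: 1
Add edge (2,7) w=3 -- no cycle. Running total: 4
Add edge (3,5) w=3 -- no cycle. Running total: 7
Add edge (3,6) w=4 -- no cycle. Running total: 11
Add edge (6,8) w=4 -- no cycle. Running total: 15
Add edge (1,6) w=5 -- no cycle. Running total: 20
Skip edge (3,7) w=5 -- would create cycle
Skip edge (5,8) w=5 -- would create cycle
Skip edge (1,8) w=6 -- would create cycle
Skip edge (2,3) w=6 -- would create cycle
Skip edge (7,8) w=6 -- would create cycle
Add edge (3,4) w=7 -- no cycle. Running total: 27

MST edges: (1,7,w=1), (2,7,w=3), (3,5,w=3), (3,6,w=4), (6,8,w=4), (1,6,w=5), (3,4,w=7)
Total MST weight: 1 + 3 + 3 + 4 + 4 + 5 + 7 = 27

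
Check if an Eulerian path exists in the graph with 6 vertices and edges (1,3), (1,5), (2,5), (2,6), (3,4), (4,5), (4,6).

Step 1: Find the degree of each vertex:
  deg(1) = 2
  deg(2) = 2
  deg(3) = 2
  deg(4) = 3
  deg(5) = 3
  deg(6) = 2

Step 2: Count vertices with odd degree:
  Odd-degree vertices: 4, 5 (2 total)

Step 3: Apply Euler's theorem:
  - Eulerian circuit exists iff graph is connected and all vertices have even degree
  - Eulerian path exists iff graph is connected and has 0 or 2 odd-degree vertices

Graph is connected with exactly 2 odd-degree vertices (4, 5).
Eulerian path exists (starting and ending at the odd-degree vertices), but no Eulerian circuit.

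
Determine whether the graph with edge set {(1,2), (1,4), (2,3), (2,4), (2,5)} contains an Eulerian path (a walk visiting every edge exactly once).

Step 1: Find the degree of each vertex:
  deg(1) = 2
  deg(2) = 4
  deg(3) = 1
  deg(4) = 2
  deg(5) = 1

Step 2: Count vertices with odd degree:
  Odd-degree vertices: 3, 5 (2 total)

Step 3: Apply Euler's theorem:
  - Eulerian circuit exists iff graph is connected and all vertices have even degree
  - Eulerian path exists iff graph is connected and has 0 or 2 odd-degree vertices

Graph is connected with exactly 2 odd-degree vertices (3, 5).
Eulerian path exists (starting and ending at the odd-degree vertices), but no Eulerian circuit.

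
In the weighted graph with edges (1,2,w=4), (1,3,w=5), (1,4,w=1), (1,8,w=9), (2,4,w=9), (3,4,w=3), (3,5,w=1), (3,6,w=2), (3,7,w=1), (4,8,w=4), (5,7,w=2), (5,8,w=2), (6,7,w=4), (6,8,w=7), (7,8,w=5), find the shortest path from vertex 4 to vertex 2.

Step 1: Build adjacency list with weights:
  1: 2(w=4), 3(w=5), 4(w=1), 8(w=9)
  2: 1(w=4), 4(w=9)
  3: 1(w=5), 4(w=3), 5(w=1), 6(w=2), 7(w=1)
  4: 1(w=1), 2(w=9), 3(w=3), 8(w=4)
  5: 3(w=1), 7(w=2), 8(w=2)
  6: 3(w=2), 7(w=4), 8(w=7)
  7: 3(w=1), 5(w=2), 6(w=4), 8(w=5)
  8: 1(w=9), 4(w=4), 5(w=2), 6(w=7), 7(w=5)

Step 2: Apply Dijkstra's algorithm from vertex 4:
  Visit vertex 4 (distance=0)
    Update dist[1] = 1
    Update dist[2] = 9
    Update dist[3] = 3
    Update dist[8] = 4
  Visit vertex 1 (distance=1)
    Update dist[2] = 5
  Visit vertex 3 (distance=3)
    Update dist[5] = 4
    Update dist[6] = 5
    Update dist[7] = 4
  Visit vertex 5 (distance=4)
  Visit vertex 7 (distance=4)
  Visit vertex 8 (distance=4)
  Visit vertex 2 (distance=5)

Step 3: Shortest path: 4 -> 1 -> 2
Total weight: 1 + 4 = 5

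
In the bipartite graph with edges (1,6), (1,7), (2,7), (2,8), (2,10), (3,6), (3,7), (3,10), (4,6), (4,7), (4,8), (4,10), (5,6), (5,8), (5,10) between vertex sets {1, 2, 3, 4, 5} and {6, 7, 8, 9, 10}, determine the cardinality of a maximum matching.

Step 1: List the neighbors of each left vertex:
  1: 6, 7
  2: 7, 8, 10
  3: 6, 7, 10
  4: 6, 7, 8, 10
  5: 6, 8, 10

Step 2: Greedily match left vertices, then look for augmenting paths:
  Match 1 -- 6
  Match 2 -- 7
  Match 3 -- 10
  Match 4 -- 8
  No augmenting path remains.

Step 3: Verify this is maximum:
  Matching has size 4. The vertex set {6, 7, 8, 10} covers every edge and has size 4; any matching has at most one edge per cover vertex, so 4 is maximum (König's theorem).

Maximum matching: {(1,6), (2,7), (3,10), (4,8)}
Size: 4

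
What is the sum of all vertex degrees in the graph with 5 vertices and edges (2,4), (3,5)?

Step 1: Count edges incident to each vertex:
  deg(1) = 0 (neighbors: none)
  deg(2) = 1 (neighbors: 4)
  deg(3) = 1 (neighbors: 5)
  deg(4) = 1 (neighbors: 2)
  deg(5) = 1 (neighbors: 3)

Step 2: Sum all degrees:
  0 + 1 + 1 + 1 + 1 = 4

Verification: sum of degrees = 2 * |E| = 2 * 2 = 4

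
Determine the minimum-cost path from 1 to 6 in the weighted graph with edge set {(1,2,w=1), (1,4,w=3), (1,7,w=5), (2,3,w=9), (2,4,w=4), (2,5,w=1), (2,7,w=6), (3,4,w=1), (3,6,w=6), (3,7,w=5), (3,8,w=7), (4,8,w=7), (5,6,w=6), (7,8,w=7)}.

Step 1: Build adjacency list with weights:
  1: 2(w=1), 4(w=3), 7(w=5)
  2: 1(w=1), 3(w=9), 4(w=4), 5(w=1), 7(w=6)
  3: 2(w=9), 4(w=1), 6(w=6), 7(w=5), 8(w=7)
  4: 1(w=3), 2(w=4), 3(w=1), 8(w=7)
  5: 2(w=1), 6(w=6)
  6: 3(w=6), 5(w=6)
  7: 1(w=5), 2(w=6), 3(w=5), 8(w=7)
  8: 3(w=7), 4(w=7), 7(w=7)

Step 2: Apply Dijkstra's algorithm from vertex 1:
  Visit vertex 1 (distance=0)
    Update dist[2] = 1
    Update dist[4] = 3
    Update dist[7] = 5
  Visit vertex 2 (distance=1)
    Update dist[3] = 10
    Update dist[5] = 2
  Visit vertex 5 (distance=2)
    Update dist[6] = 8
  Visit vertex 4 (distance=3)
    Update dist[3] = 4
    Update dist[8] = 10
  Visit vertex 3 (distance=4)
  Visit vertex 7 (distance=5)
  Visit vertex 6 (distance=8)

Step 3: Shortest path: 1 -> 2 -> 5 -> 6
Total weight: 1 + 1 + 6 = 8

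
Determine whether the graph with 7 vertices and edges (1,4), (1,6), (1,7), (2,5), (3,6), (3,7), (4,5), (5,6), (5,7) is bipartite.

Step 1: Attempt 2-coloring using BFS:
  Start at vertex 1, assign color 0
  Color vertex 4 with color 1 (neighbor of 1)
  Color vertex 6 with color 1 (neighbor of 1)
  Color vertex 7 with color 1 (neighbor of 1)
  Color vertex 5 with color 0 (neighbor of 4)
  Color vertex 3 with color 0 (neighbor of 6)
  Color vertex 2 with color 1 (neighbor of 5)

Step 2: 2-coloring succeeded. No conflicts found.
  Set A (color 0): {1, 3, 5}
  Set B (color 1): {2, 4, 6, 7}

The graph is bipartite with partition {1, 3, 5}, {2, 4, 6, 7}.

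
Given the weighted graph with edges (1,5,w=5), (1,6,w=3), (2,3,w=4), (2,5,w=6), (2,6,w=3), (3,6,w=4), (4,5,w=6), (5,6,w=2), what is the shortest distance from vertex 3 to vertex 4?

Step 1: Build adjacency list with weights:
  1: 5(w=5), 6(w=3)
  2: 3(w=4), 5(w=6), 6(w=3)
  3: 2(w=4), 6(w=4)
  4: 5(w=6)
  5: 1(w=5), 2(w=6), 4(w=6), 6(w=2)
  6: 1(w=3), 2(w=3), 3(w=4), 5(w=2)

Step 2: Apply Dijkstra's algorithm from vertex 3:
  Visit vertex 3 (distance=0)
    Update dist[2] = 4
    Update dist[6] = 4
  Visit vertex 2 (distance=4)
    Update dist[5] = 10
  Visit vertex 6 (distance=4)
    Update dist[1] = 7
    Update dist[5] = 6
  Visit vertex 5 (distance=6)
    Update dist[4] = 12
  Visit vertex 1 (distance=7)
  Visit vertex 4 (distance=12)

Step 3: Shortest path: 3 -> 6 -> 5 -> 4
Total weight: 4 + 2 + 6 = 12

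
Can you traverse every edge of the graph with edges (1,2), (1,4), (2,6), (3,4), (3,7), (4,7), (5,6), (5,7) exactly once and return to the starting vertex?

Step 1: Find the degree of each vertex:
  deg(1) = 2
  deg(2) = 2
  deg(3) = 2
  deg(4) = 3
  deg(5) = 2
  deg(6) = 2
  deg(7) = 3

Step 2: Count vertices with odd degree:
  Odd-degree vertices: 4, 7 (2 total)

Step 3: Apply Euler's theorem:
  - Eulerian circuit exists iff graph is connected and all vertices have even degree
  - Eulerian path exists iff graph is connected and has 0 or 2 odd-degree vertices

Graph is connected with exactly 2 odd-degree vertices (4, 7).
Eulerian path exists (starting and ending at the odd-degree vertices), but no Eulerian circuit.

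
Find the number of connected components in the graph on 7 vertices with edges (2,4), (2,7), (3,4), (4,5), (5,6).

Step 1: Build adjacency list from edges:
  1: (none)
  2: 4, 7
  3: 4
  4: 2, 3, 5
  5: 4, 6
  6: 5
  7: 2

Step 2: Run BFS/DFS from vertex 1:
  Visited: {1}
  Reached 1 of 7 vertices

Step 3: Only 1 of 7 vertices reached. Graph is disconnected.
Connected components: {1}, {2, 3, 4, 5, 6, 7}
Number of connected components: 2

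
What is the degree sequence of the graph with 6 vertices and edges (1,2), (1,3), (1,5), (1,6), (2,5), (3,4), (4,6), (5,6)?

Step 1: Count edges incident to each vertex:
  deg(1) = 4 (neighbors: 2, 3, 5, 6)
  deg(2) = 2 (neighbors: 1, 5)
  deg(3) = 2 (neighbors: 1, 4)
  deg(4) = 2 (neighbors: 3, 6)
  deg(5) = 3 (neighbors: 1, 2, 6)
  deg(6) = 3 (neighbors: 1, 4, 5)

Step 2: Sort degrees in non-increasing order:
  Degrees: [4, 2, 2, 2, 3, 3] -> sorted: [4, 3, 3, 2, 2, 2]

Degree sequence: [4, 3, 3, 2, 2, 2]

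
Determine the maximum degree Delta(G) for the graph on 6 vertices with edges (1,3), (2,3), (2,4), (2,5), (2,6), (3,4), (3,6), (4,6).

Step 1: Count edges incident to each vertex:
  deg(1) = 1 (neighbors: 3)
  deg(2) = 4 (neighbors: 3, 4, 5, 6)
  deg(3) = 4 (neighbors: 1, 2, 4, 6)
  deg(4) = 3 (neighbors: 2, 3, 6)
  deg(5) = 1 (neighbors: 2)
  deg(6) = 3 (neighbors: 2, 3, 4)

Step 2: Find maximum:
  max(1, 4, 4, 3, 1, 3) = 4 (vertex 2)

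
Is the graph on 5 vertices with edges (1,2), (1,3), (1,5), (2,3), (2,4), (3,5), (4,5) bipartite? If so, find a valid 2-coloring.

Step 1: Attempt 2-coloring using BFS:
  Start at vertex 1, assign color 0
  Color vertex 2 with color 1 (neighbor of 1)
  Color vertex 3 with color 1 (neighbor of 1)
  Color vertex 5 with color 1 (neighbor of 1)

Step 2: Conflict found! Vertices 2 and 3 are adjacent but have the same color.
This means the graph contains an odd cycle.

The graph is NOT bipartite.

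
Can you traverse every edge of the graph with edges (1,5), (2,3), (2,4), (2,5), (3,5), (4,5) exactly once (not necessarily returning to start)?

Step 1: Find the degree of each vertex:
  deg(1) = 1
  deg(2) = 3
  deg(3) = 2
  deg(4) = 2
  deg(5) = 4

Step 2: Count vertices with odd degree:
  Odd-degree vertices: 1, 2 (2 total)

Step 3: Apply Euler's theorem:
  - Eulerian circuit exists iff graph is connected and all vertices have even degree
  - Eulerian path exists iff graph is connected and has 0 or 2 odd-degree vertices

Graph is connected with exactly 2 odd-degree vertices (1, 2).
Eulerian path exists (starting and ending at the odd-degree vertices), but no Eulerian circuit.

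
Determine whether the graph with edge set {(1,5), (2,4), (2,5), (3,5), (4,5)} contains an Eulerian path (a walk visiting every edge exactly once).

Step 1: Find the degree of each vertex:
  deg(1) = 1
  deg(2) = 2
  deg(3) = 1
  deg(4) = 2
  deg(5) = 4

Step 2: Count vertices with odd degree:
  Odd-degree vertices: 1, 3 (2 total)

Step 3: Apply Euler's theorem:
  - Eulerian circuit exists iff graph is connected and all vertices have even degree
  - Eulerian path exists iff graph is connected and has 0 or 2 odd-degree vertices

Graph is connected with exactly 2 odd-degree vertices (1, 3).
Eulerian path exists (starting and ending at the odd-degree vertices), but no Eulerian circuit.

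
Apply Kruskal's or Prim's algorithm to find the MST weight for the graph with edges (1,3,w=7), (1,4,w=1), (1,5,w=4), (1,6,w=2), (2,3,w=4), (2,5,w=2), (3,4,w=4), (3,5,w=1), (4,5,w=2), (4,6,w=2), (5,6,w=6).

Apply Kruskal's algorithm (sort edges by weight, add if no cycle):

Sorted edges by weight:
  (1,4) w=1
  (3,5) w=1
  (1,6) w=2
  (2,5) w=2
  (4,5) w=2
  (4,6) w=2
  (1,5) w=4
  (2,3) w=4
  (3,4) w=4
  (5,6) w=6
  (1,3) w=7

Add edge (1,4) w=1 -- no cycle. Running total: 1
Add edge (3,5) w=1 -- no cycle. Running total: 2
Add edge (1,6) w=2 -- no cycle. Running total: 4
Add edge (2,5) w=2 -- no cycle. Running total: 6
Add edge (4,5) w=2 -- no cycle. Running total: 8

MST edges: (1,4,w=1), (3,5,w=1), (1,6,w=2), (2,5,w=2), (4,5,w=2)
Total MST weight: 1 + 1 + 2 + 2 + 2 = 8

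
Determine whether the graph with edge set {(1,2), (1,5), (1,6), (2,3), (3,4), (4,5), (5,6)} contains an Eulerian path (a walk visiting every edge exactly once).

Step 1: Find the degree of each vertex:
  deg(1) = 3
  deg(2) = 2
  deg(3) = 2
  deg(4) = 2
  deg(5) = 3
  deg(6) = 2

Step 2: Count vertices with odd degree:
  Odd-degree vertices: 1, 5 (2 total)

Step 3: Apply Euler's theorem:
  - Eulerian circuit exists iff graph is connected and all vertices have even degree
  - Eulerian path exists iff graph is connected and has 0 or 2 odd-degree vertices

Graph is connected with exactly 2 odd-degree vertices (1, 5).
Eulerian path exists (starting and ending at the odd-degree vertices), but no Eulerian circuit.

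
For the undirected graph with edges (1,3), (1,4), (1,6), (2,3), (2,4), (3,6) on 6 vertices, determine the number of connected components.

Step 1: Build adjacency list from edges:
  1: 3, 4, 6
  2: 3, 4
  3: 1, 2, 6
  4: 1, 2
  5: (none)
  6: 1, 3

Step 2: Run BFS/DFS from vertex 1:
  Visited: {1, 3, 4, 6, 2}
  Reached 5 of 6 vertices

Step 3: Only 5 of 6 vertices reached. Graph is disconnected.
Connected components: {1, 2, 3, 4, 6}, {5}
Number of connected components: 2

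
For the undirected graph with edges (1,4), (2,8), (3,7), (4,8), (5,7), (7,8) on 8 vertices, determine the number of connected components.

Step 1: Build adjacency list from edges:
  1: 4
  2: 8
  3: 7
  4: 1, 8
  5: 7
  6: (none)
  7: 3, 5, 8
  8: 2, 4, 7

Step 2: Run BFS/DFS from vertex 1:
  Visited: {1, 4, 8, 2, 7, 3, 5}
  Reached 7 of 8 vertices

Step 3: Only 7 of 8 vertices reached. Graph is disconnected.
Connected components: {1, 2, 3, 4, 5, 7, 8}, {6}
Number of connected components: 2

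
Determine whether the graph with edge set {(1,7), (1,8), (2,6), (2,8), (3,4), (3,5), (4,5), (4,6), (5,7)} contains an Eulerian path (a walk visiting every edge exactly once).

Step 1: Find the degree of each vertex:
  deg(1) = 2
  deg(2) = 2
  deg(3) = 2
  deg(4) = 3
  deg(5) = 3
  deg(6) = 2
  deg(7) = 2
  deg(8) = 2

Step 2: Count vertices with odd degree:
  Odd-degree vertices: 4, 5 (2 total)

Step 3: Apply Euler's theorem:
  - Eulerian circuit exists iff graph is connected and all vertices have even degree
  - Eulerian path exists iff graph is connected and has 0 or 2 odd-degree vertices

Graph is connected with exactly 2 odd-degree vertices (4, 5).
Eulerian path exists (starting and ending at the odd-degree vertices), but no Eulerian circuit.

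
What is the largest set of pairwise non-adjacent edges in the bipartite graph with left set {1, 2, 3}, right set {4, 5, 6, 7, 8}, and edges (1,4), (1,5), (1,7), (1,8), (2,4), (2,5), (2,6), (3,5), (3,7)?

Step 1: List the neighbors of each left vertex:
  1: 4, 5, 7, 8
  2: 4, 5, 6
  3: 5, 7

Step 2: Greedily match left vertices, then look for augmenting paths:
  Match 1 -- 4
  Match 2 -- 5
  Match 3 -- 7
  No augmenting path remains.

Step 3: Verify this is maximum:
  Matching size 3 = min(|L|, |R|) = min(3, 5), which is an upper bound, so this matching is maximum.

Maximum matching: {(1,4), (2,5), (3,7)}
Size: 3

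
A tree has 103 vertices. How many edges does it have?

A tree on n vertices always has exactly n - 1 edges.
For n = 103: edges = 103 - 1 = 102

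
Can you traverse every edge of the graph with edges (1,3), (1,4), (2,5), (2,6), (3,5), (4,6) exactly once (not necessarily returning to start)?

Step 1: Find the degree of each vertex:
  deg(1) = 2
  deg(2) = 2
  deg(3) = 2
  deg(4) = 2
  deg(5) = 2
  deg(6) = 2

Step 2: Count vertices with odd degree:
  All vertices have even degree (0 odd-degree vertices)

Step 3: Apply Euler's theorem:
  - Eulerian circuit exists iff graph is connected and all vertices have even degree
  - Eulerian path exists iff graph is connected and has 0 or 2 odd-degree vertices

Graph is connected with 0 odd-degree vertices.
Both Eulerian circuit and Eulerian path exist.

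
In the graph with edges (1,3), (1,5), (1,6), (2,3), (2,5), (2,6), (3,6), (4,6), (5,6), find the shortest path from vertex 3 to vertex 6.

Step 1: Build adjacency list:
  1: 3, 5, 6
  2: 3, 5, 6
  3: 1, 2, 6
  4: 6
  5: 1, 2, 6
  6: 1, 2, 3, 4, 5

Step 2: BFS from vertex 3 to find shortest path to 6:
  vertex 1 reached at distance 1
  vertex 2 reached at distance 1
  vertex 6 reached at distance 1

Step 3: Shortest path: 3 -> 6
Path length: 1 edge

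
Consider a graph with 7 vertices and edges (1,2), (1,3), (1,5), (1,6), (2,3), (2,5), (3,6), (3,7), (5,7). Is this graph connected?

Step 1: Build adjacency list from edges:
  1: 2, 3, 5, 6
  2: 1, 3, 5
  3: 1, 2, 6, 7
  4: (none)
  5: 1, 2, 7
  6: 1, 3
  7: 3, 5

Step 2: Run BFS/DFS from vertex 1:
  Visited: {1, 2, 3, 5, 6, 7}
  Reached 6 of 7 vertices

Step 3: Only 6 of 7 vertices reached. Graph is disconnected.
Connected components: {1, 2, 3, 5, 6, 7}, {4}
Answer: No, the graph is not connected (2 components).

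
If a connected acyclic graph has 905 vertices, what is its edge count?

A tree on n vertices always has exactly n - 1 edges.
For n = 905: edges = 905 - 1 = 904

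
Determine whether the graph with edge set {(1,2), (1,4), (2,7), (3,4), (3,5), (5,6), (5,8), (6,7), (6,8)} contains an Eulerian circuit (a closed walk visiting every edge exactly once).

Step 1: Find the degree of each vertex:
  deg(1) = 2
  deg(2) = 2
  deg(3) = 2
  deg(4) = 2
  deg(5) = 3
  deg(6) = 3
  deg(7) = 2
  deg(8) = 2

Step 2: Count vertices with odd degree:
  Odd-degree vertices: 5, 6 (2 total)

Step 3: Apply Euler's theorem:
  - Eulerian circuit exists iff graph is connected and all vertices have even degree
  - Eulerian path exists iff graph is connected and has 0 or 2 odd-degree vertices

Graph is connected with exactly 2 odd-degree vertices (5, 6).
Eulerian path exists (starting and ending at the odd-degree vertices), but no Eulerian circuit.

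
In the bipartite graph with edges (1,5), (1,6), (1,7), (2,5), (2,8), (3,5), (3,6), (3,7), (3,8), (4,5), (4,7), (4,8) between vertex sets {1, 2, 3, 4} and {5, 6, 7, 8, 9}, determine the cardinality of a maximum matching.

Step 1: List the neighbors of each left vertex:
  1: 5, 6, 7
  2: 5, 8
  3: 5, 6, 7, 8
  4: 5, 7, 8

Step 2: Greedily match left vertices, then look for augmenting paths:
  Match 1 -- 5
  Match 2 -- 8
  Match 3 -- 6
  Match 4 -- 7
  No augmenting path remains.

Step 3: Verify this is maximum:
  Matching size 4 = min(|L|, |R|) = min(4, 5), which is an upper bound, so this matching is maximum.

Maximum matching: {(1,5), (2,8), (3,6), (4,7)}
Size: 4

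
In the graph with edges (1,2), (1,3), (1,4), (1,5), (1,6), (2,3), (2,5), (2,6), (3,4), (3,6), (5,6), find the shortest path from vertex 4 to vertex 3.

Step 1: Build adjacency list:
  1: 2, 3, 4, 5, 6
  2: 1, 3, 5, 6
  3: 1, 2, 4, 6
  4: 1, 3
  5: 1, 2, 6
  6: 1, 2, 3, 5

Step 2: BFS from vertex 4 to find shortest path to 3:
  vertex 1 reached at distance 1
  vertex 3 reached at distance 1

Step 3: Shortest path: 4 -> 3
Path length: 1 edge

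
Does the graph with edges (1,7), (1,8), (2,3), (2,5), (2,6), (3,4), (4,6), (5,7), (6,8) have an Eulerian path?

Step 1: Find the degree of each vertex:
  deg(1) = 2
  deg(2) = 3
  deg(3) = 2
  deg(4) = 2
  deg(5) = 2
  deg(6) = 3
  deg(7) = 2
  deg(8) = 2

Step 2: Count vertices with odd degree:
  Odd-degree vertices: 2, 6 (2 total)

Step 3: Apply Euler's theorem:
  - Eulerian circuit exists iff graph is connected and all vertices have even degree
  - Eulerian path exists iff graph is connected and has 0 or 2 odd-degree vertices

Graph is connected with exactly 2 odd-degree vertices (2, 6).
Eulerian path exists (starting and ending at the odd-degree vertices), but no Eulerian circuit.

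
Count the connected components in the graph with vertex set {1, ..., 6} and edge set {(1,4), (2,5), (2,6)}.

Step 1: Build adjacency list from edges:
  1: 4
  2: 5, 6
  3: (none)
  4: 1
  5: 2
  6: 2

Step 2: Run BFS/DFS from vertex 1:
  Visited: {1, 4}
  Reached 2 of 6 vertices

Step 3: Only 2 of 6 vertices reached. Graph is disconnected.
Connected components: {1, 4}, {2, 5, 6}, {3}
Number of connected components: 3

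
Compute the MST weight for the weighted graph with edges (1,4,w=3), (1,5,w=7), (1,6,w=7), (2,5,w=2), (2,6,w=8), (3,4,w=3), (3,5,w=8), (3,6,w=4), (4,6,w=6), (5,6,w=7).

Apply Kruskal's algorithm (sort edges by weight, add if no cycle):

Sorted edges by weight:
  (2,5) w=2
  (1,4) w=3
  (3,4) w=3
  (3,6) w=4
  (4,6) w=6
  (1,5) w=7
  (1,6) w=7
  (5,6) w=7
  (2,6) w=8
  (3,5) w=8

Add edge (2,5) w=2 -- no cycle. Running total: 2
Add edge (1,4) w=3 -- no cycle. Running total: 5
Add edge (3,4) w=3 -- no cycle. Running total: 8
Add edge (3,6) w=4 -- no cycle. Running total: 12
Skip edge (4,6) w=6 -- would create cycle
Add edge (1,5) w=7 -- no cycle. Running total: 19

MST edges: (2,5,w=2), (1,4,w=3), (3,4,w=3), (3,6,w=4), (1,5,w=7)
Total MST weight: 2 + 3 + 3 + 4 + 7 = 19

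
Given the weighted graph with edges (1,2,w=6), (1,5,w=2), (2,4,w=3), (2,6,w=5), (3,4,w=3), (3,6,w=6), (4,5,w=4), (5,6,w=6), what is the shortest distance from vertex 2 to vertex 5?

Step 1: Build adjacency list with weights:
  1: 2(w=6), 5(w=2)
  2: 1(w=6), 4(w=3), 6(w=5)
  3: 4(w=3), 6(w=6)
  4: 2(w=3), 3(w=3), 5(w=4)
  5: 1(w=2), 4(w=4), 6(w=6)
  6: 2(w=5), 3(w=6), 5(w=6)

Step 2: Apply Dijkstra's algorithm from vertex 2:
  Visit vertex 2 (distance=0)
    Update dist[1] = 6
    Update dist[4] = 3
    Update dist[6] = 5
  Visit vertex 4 (distance=3)
    Update dist[3] = 6
    Update dist[5] = 7
  Visit vertex 6 (distance=5)
  Visit vertex 1 (distance=6)
  Visit vertex 3 (distance=6)
  Visit vertex 5 (distance=7)

Step 3: Shortest path: 2 -> 4 -> 5
Total weight: 3 + 4 = 7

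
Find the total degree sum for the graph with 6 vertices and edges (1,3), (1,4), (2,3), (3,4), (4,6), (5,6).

Step 1: Count edges incident to each vertex:
  deg(1) = 2 (neighbors: 3, 4)
  deg(2) = 1 (neighbors: 3)
  deg(3) = 3 (neighbors: 1, 2, 4)
  deg(4) = 3 (neighbors: 1, 3, 6)
  deg(5) = 1 (neighbors: 6)
  deg(6) = 2 (neighbors: 4, 5)

Step 2: Sum all degrees:
  2 + 1 + 3 + 3 + 1 + 2 = 12

Verification: sum of degrees = 2 * |E| = 2 * 6 = 12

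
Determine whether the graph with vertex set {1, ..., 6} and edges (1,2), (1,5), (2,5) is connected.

Step 1: Build adjacency list from edges:
  1: 2, 5
  2: 1, 5
  3: (none)
  4: (none)
  5: 1, 2
  6: (none)

Step 2: Run BFS/DFS from vertex 1:
  Visited: {1, 2, 5}
  Reached 3 of 6 vertices

Step 3: Only 3 of 6 vertices reached. Graph is disconnected.
Connected components: {1, 2, 5}, {3}, {4}, {6}
Answer: No, the graph is not connected (4 components).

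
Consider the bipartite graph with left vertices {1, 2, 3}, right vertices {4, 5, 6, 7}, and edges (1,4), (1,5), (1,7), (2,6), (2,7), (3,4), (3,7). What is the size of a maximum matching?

Step 1: List the neighbors of each left vertex:
  1: 4, 5, 7
  2: 6, 7
  3: 4, 7

Step 2: Greedily match left vertices, then look for augmenting paths:
  Match 1 -- 4
  Match 2 -- 6
  Match 3 -- 7
  No augmenting path remains.

Step 3: Verify this is maximum:
  Matching size 3 = min(|L|, |R|) = min(3, 4), which is an upper bound, so this matching is maximum.

Maximum matching: {(1,4), (2,6), (3,7)}
Size: 3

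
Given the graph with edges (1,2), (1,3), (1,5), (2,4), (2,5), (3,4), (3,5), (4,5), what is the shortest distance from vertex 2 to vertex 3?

Step 1: Build adjacency list:
  1: 2, 3, 5
  2: 1, 4, 5
  3: 1, 4, 5
  4: 2, 3, 5
  5: 1, 2, 3, 4

Step 2: BFS from vertex 2 to find shortest path to 3:
  vertex 1 reached at distance 1
  vertex 4 reached at distance 1
  vertex 5 reached at distance 1
  vertex 3 reached at distance 2

Step 3: Shortest path: 2 -> 5 -> 3
Path length: 2 edges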